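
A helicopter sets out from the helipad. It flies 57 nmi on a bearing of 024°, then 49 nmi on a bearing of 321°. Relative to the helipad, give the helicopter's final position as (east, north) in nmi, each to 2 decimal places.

(-7.65, 90.15)

Leg 1 (024°, 57 nmi): east 57 sin 24° = 23.18, north 57 cos 24° = 52.07
Leg 2 (321°, 49 nmi): east 49 sin 321° = -30.84, north 49 cos 321° = 38.08
Summing: -7.65 nmi east, 90.15 nmi north → (-7.65, 90.15).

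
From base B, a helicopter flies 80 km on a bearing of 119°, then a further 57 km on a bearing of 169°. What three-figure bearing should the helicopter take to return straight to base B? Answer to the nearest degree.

320°

Leg 1 (119°, 80 km): east 80 sin 119° = 69.97, north 80 cos 119° = -38.78
Leg 2 (169°, 57 km): east 57 sin 169° = 10.88, north 57 cos 169° = -55.95
Net displacement: 80.85 east, -94.74 north. Direction back to start is (-80.85, 94.74): bearing = atan2(-80.85, 94.74) mod 360° = 319.52° ≈ 320°.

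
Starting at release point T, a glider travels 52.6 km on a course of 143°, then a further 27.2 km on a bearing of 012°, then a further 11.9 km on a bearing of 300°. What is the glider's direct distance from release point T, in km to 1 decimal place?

Leg 1 (143°, 52.6 km): east 52.6 sin 143° = 31.66, north 52.6 cos 143° = -42.01
Leg 2 (012°, 27.2 km): east 27.2 sin 12° = 5.66, north 27.2 cos 12° = 26.61
Leg 3 (300°, 11.9 km): east 11.9 sin 300° = -10.31, north 11.9 cos 300° = 5.95
Net: 27.00 east, -9.45 north. Distance = √((27.00)² + (-9.45)²) = 28.612 km.

28.6 km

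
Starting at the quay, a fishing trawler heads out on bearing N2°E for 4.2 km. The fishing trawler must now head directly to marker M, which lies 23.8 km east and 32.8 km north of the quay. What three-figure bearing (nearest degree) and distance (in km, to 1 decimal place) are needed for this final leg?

040°, 37.1 km

Leg 1 (N2°E, 4.2 km): east 4.2 sin 2° = 0.15, north 4.2 cos 2° = 4.20
Current position: (0.15, 4.20). Target: (23.8, 32.8). Remaining: Δeast = 23.65, Δnorth = 28.60.
Bearing = atan2(23.65, 28.60) mod 360° = 39.59°; distance = √((23.65)² + (28.60)²) = 37.116 km.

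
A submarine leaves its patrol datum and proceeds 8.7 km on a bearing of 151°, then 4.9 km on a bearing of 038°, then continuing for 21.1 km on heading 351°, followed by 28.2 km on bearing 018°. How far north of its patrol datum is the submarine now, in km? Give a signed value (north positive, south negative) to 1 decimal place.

Leg 1 (151°, 8.7 km): east 8.7 sin 151° = 4.22, north 8.7 cos 151° = -7.61
Leg 2 (038°, 4.9 km): east 4.9 sin 38° = 3.02, north 4.9 cos 38° = 3.86
Leg 3 (351°, 21.1 km): east 21.1 sin 351° = -3.30, north 21.1 cos 351° = 20.84
Leg 4 (018°, 28.2 km): east 28.2 sin 18° = 8.71, north 28.2 cos 18° = 26.82
Net north component: 43.91 km.

43.9 km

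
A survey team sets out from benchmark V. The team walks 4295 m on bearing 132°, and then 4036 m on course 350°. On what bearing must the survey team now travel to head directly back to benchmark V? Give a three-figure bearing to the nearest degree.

246°

Leg 1 (132°, 4295 m): east 4295 sin 132° = 3191.81, north 4295 cos 132° = -2873.92
Leg 2 (350°, 4036 m): east 4036 sin 350° = -700.84, north 4036 cos 350° = 3974.68
Net displacement: 2490.96 east, 1100.77 north. Direction back to start is (-2490.96, -1100.77): bearing = atan2(-2490.96, -1100.77) mod 360° = 246.16° ≈ 246°.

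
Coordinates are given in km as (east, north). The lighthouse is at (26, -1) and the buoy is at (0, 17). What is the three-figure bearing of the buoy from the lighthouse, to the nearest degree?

Δeast = 0 − 26 = -26.00; Δnorth = 17 − -1 = 18.00.
Bearing = atan2(Δeast, Δnorth) mod 360° = 304.70° ≈ 305°.

305°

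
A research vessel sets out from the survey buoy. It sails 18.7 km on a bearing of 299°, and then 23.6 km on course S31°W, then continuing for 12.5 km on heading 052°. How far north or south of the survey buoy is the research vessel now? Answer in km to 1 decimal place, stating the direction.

Leg 1 (299°, 18.7 km): east 18.7 sin 299° = -16.36, north 18.7 cos 299° = 9.07
Leg 2 (S31°W, 23.6 km): east 23.6 sin 211° = -12.15, north 23.6 cos 211° = -20.23
Leg 3 (052°, 12.5 km): east 12.5 sin 52° = 9.85, north 12.5 cos 52° = 7.70
Net north component: -3.47 km.

3.5 km south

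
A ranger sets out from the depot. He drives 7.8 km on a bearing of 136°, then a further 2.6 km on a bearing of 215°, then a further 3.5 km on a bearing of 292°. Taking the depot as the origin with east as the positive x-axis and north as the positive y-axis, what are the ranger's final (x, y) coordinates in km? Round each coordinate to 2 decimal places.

Leg 1 (136°, 7.8 km): east 7.8 sin 136° = 5.42, north 7.8 cos 136° = -5.61
Leg 2 (215°, 2.6 km): east 2.6 sin 215° = -1.49, north 2.6 cos 215° = -2.13
Leg 3 (292°, 3.5 km): east 3.5 sin 292° = -3.25, north 3.5 cos 292° = 1.31
Summing: 0.68 km east, -6.43 km north → (0.68, -6.43).

(0.68, -6.43)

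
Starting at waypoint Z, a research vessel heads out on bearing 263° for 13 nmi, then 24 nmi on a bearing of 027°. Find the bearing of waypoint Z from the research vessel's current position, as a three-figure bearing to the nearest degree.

174°

Leg 1 (263°, 13 nmi): east 13 sin 263° = -12.90, north 13 cos 263° = -1.58
Leg 2 (027°, 24 nmi): east 24 sin 27° = 10.90, north 24 cos 27° = 21.38
Net displacement: -2.01 east, 19.80 north. Direction back to start is (2.01, -19.80): bearing = atan2(2.01, -19.80) mod 360° = 174.21° ≈ 174°.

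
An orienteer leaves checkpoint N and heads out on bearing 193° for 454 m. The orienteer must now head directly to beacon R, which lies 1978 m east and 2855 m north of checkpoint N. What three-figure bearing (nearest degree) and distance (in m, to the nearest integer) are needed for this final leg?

Leg 1 (193°, 454 m): east 454 sin 193° = -102.13, north 454 cos 193° = -442.36
Current position: (-102.13, -442.36). Target: (1978, 2855). Remaining: Δeast = 2080.13, Δnorth = 3297.36.
Bearing = atan2(2080.13, 3297.36) mod 360° = 32.25°; distance = √((2080.13)² + (3297.36)²) = 3898.659 m.

032°, 3899 m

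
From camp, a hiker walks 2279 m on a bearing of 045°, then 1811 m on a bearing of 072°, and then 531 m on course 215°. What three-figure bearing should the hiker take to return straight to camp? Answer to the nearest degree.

Leg 1 (045°, 2279 m): east 2279 sin 45° = 1611.50, north 2279 cos 45° = 1611.50
Leg 2 (072°, 1811 m): east 1811 sin 72° = 1722.36, north 1811 cos 72° = 559.63
Leg 3 (215°, 531 m): east 531 sin 215° = -304.57, north 531 cos 215° = -434.97
Net displacement: 3029.29 east, 1736.16 north. Direction back to start is (-3029.29, -1736.16): bearing = atan2(-3029.29, -1736.16) mod 360° = 240.18° ≈ 240°.

240°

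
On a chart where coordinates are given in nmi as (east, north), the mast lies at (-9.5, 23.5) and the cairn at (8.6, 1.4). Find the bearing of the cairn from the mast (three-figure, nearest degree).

141°

Δeast = 8.6 − -9.5 = 18.10; Δnorth = 1.4 − 23.5 = -22.10.
Bearing = atan2(Δeast, Δnorth) mod 360° = 140.68° ≈ 141°.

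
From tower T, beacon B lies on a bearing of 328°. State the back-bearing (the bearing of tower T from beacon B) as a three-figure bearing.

Back-bearing = 328° − 180° = 148°.

148°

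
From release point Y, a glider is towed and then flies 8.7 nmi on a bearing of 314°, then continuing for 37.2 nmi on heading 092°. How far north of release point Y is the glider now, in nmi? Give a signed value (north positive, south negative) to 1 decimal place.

Leg 1 (314°, 8.7 nmi): east 8.7 sin 314° = -6.26, north 8.7 cos 314° = 6.04
Leg 2 (092°, 37.2 nmi): east 37.2 sin 92° = 37.18, north 37.2 cos 92° = -1.30
Net north component: 4.75 nmi.

4.7 nmi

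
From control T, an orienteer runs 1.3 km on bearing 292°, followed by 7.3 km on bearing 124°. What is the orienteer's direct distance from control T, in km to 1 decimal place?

Leg 1 (292°, 1.3 km): east 1.3 sin 292° = -1.21, north 1.3 cos 292° = 0.49
Leg 2 (124°, 7.3 km): east 7.3 sin 124° = 6.05, north 7.3 cos 124° = -4.08
Net: 4.85 east, -3.60 north. Distance = √((4.85)² + (-3.60)²) = 6.034 km.

6.0 km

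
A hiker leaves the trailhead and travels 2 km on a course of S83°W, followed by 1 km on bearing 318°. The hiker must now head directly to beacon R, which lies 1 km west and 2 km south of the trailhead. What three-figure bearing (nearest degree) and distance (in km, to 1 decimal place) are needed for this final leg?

Leg 1 (S83°W, 2 km): east 2 sin 263° = -1.99, north 2 cos 263° = -0.24
Leg 2 (318°, 1 km): east 1 sin 318° = -0.67, north 1 cos 318° = 0.74
Current position: (-2.65, 0.50). Target: (-1, -2). Remaining: Δeast = 1.65, Δnorth = -2.50.
Bearing = atan2(1.65, -2.50) mod 360° = 146.50°; distance = √((1.65)² + (-2.50)²) = 2.997 km.

147°, 3.0 km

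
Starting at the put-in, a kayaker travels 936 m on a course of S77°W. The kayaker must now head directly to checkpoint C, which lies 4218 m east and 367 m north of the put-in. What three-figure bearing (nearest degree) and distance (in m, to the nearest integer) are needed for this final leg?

084°, 5162 m

Leg 1 (S77°W, 936 m): east 936 sin 257° = -912.01, north 936 cos 257° = -210.55
Current position: (-912.01, -210.55). Target: (4218, 367). Remaining: Δeast = 5130.01, Δnorth = 577.55.
Bearing = atan2(5130.01, 577.55) mod 360° = 83.58°; distance = √((5130.01)² + (577.55)²) = 5162.420 m.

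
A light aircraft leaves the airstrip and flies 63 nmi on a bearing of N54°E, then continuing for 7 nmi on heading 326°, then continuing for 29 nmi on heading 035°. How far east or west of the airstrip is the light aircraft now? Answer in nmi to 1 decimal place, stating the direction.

63.7 nmi east

Leg 1 (N54°E, 63 nmi): east 63 sin 54° = 50.97, north 63 cos 54° = 37.03
Leg 2 (326°, 7 nmi): east 7 sin 326° = -3.91, north 7 cos 326° = 5.80
Leg 3 (035°, 29 nmi): east 29 sin 35° = 16.63, north 29 cos 35° = 23.76
Net east component: 63.69 nmi.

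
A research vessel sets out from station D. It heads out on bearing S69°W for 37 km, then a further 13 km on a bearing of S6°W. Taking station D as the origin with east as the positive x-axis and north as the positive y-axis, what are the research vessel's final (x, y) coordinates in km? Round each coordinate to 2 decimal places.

(-35.90, -26.19)

Leg 1 (S69°W, 37 km): east 37 sin 249° = -34.54, north 37 cos 249° = -13.26
Leg 2 (S6°W, 13 km): east 13 sin 186° = -1.36, north 13 cos 186° = -12.93
Summing: -35.90 km east, -26.19 km north → (-35.90, -26.19).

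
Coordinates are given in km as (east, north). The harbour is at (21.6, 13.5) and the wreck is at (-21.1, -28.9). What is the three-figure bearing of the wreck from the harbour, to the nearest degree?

225°

Δeast = -21.1 − 21.6 = -42.70; Δnorth = -28.9 − 13.5 = -42.40.
Bearing = atan2(Δeast, Δnorth) mod 360° = 225.20° ≈ 225°.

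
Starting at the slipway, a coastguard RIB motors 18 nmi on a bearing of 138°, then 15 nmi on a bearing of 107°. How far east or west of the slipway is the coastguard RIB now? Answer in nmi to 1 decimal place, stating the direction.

Leg 1 (138°, 18 nmi): east 18 sin 138° = 12.04, north 18 cos 138° = -13.38
Leg 2 (107°, 15 nmi): east 15 sin 107° = 14.34, north 15 cos 107° = -4.39
Net east component: 26.39 nmi.

26.4 nmi east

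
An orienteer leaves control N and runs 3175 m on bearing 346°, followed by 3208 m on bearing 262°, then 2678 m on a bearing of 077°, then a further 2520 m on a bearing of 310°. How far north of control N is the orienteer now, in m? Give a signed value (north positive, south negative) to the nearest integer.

4856 m

Leg 1 (346°, 3175 m): east 3175 sin 346° = -768.10, north 3175 cos 346° = 3080.69
Leg 2 (262°, 3208 m): east 3208 sin 262° = -3176.78, north 3208 cos 262° = -446.47
Leg 3 (077°, 2678 m): east 2678 sin 77° = 2609.36, north 2678 cos 77° = 602.42
Leg 4 (310°, 2520 m): east 2520 sin 310° = -1930.43, north 2520 cos 310° = 1619.82
Net north component: 4856.47 m.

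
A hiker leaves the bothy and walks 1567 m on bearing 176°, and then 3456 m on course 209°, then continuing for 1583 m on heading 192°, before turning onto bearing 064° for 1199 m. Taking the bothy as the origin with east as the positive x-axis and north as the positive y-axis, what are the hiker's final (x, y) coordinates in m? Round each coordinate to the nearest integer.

(-818, -5609)

Leg 1 (176°, 1567 m): east 1567 sin 176° = 109.31, north 1567 cos 176° = -1563.18
Leg 2 (209°, 3456 m): east 3456 sin 209° = -1675.50, north 3456 cos 209° = -3022.69
Leg 3 (192°, 1583 m): east 1583 sin 192° = -329.12, north 1583 cos 192° = -1548.41
Leg 4 (064°, 1199 m): east 1199 sin 64° = 1077.65, north 1199 cos 64° = 525.61
Summing: -817.66 m east, -5608.67 m north → (-818, -5609).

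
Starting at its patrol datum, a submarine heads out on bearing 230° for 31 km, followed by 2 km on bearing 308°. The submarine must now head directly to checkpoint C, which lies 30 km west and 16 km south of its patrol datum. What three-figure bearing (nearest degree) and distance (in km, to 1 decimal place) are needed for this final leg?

300°, 5.4 km

Leg 1 (230°, 31 km): east 31 sin 230° = -23.75, north 31 cos 230° = -19.93
Leg 2 (308°, 2 km): east 2 sin 308° = -1.58, north 2 cos 308° = 1.23
Current position: (-25.32, -18.70). Target: (-30, -16). Remaining: Δeast = -4.68, Δnorth = 2.70.
Bearing = atan2(-4.68, 2.70) mod 360° = 299.95°; distance = √((-4.68)² + (2.70)²) = 5.398 km.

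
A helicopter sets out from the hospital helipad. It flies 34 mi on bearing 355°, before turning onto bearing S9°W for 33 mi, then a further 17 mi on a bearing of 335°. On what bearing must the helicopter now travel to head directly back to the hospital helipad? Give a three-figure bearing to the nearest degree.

137°

Leg 1 (355°, 34 mi): east 34 sin 355° = -2.96, north 34 cos 355° = 33.87
Leg 2 (S9°W, 33 mi): east 33 sin 189° = -5.16, north 33 cos 189° = -32.59
Leg 3 (335°, 17 mi): east 17 sin 335° = -7.18, north 17 cos 335° = 15.41
Net displacement: -15.31 east, 16.68 north. Direction back to start is (15.31, -16.68): bearing = atan2(15.31, -16.68) mod 360° = 137.46° ≈ 137°.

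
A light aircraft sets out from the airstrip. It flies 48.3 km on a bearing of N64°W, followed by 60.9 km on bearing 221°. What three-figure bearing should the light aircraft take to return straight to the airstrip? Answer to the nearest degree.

073°

Leg 1 (N64°W, 48.3 km): east 48.3 sin 296° = -43.41, north 48.3 cos 296° = 21.17
Leg 2 (221°, 60.9 km): east 60.9 sin 221° = -39.95, north 60.9 cos 221° = -45.96
Net displacement: -83.37 east, -24.79 north. Direction back to start is (83.37, 24.79): bearing = atan2(83.37, 24.79) mod 360° = 73.44° ≈ 073°.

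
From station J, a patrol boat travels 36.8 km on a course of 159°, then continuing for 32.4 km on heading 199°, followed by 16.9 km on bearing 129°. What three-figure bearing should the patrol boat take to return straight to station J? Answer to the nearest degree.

Leg 1 (159°, 36.8 km): east 36.8 sin 159° = 13.19, north 36.8 cos 159° = -34.36
Leg 2 (199°, 32.4 km): east 32.4 sin 199° = -10.55, north 32.4 cos 199° = -30.63
Leg 3 (129°, 16.9 km): east 16.9 sin 129° = 13.13, north 16.9 cos 129° = -10.64
Net displacement: 15.77 east, -75.63 north. Direction back to start is (-15.77, 75.63): bearing = atan2(-15.77, 75.63) mod 360° = 348.22° ≈ 348°.

348°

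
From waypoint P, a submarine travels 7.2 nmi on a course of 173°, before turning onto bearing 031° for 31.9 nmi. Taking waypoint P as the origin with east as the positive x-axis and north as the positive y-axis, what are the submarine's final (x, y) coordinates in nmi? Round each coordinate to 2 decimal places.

Leg 1 (173°, 7.2 nmi): east 7.2 sin 173° = 0.88, north 7.2 cos 173° = -7.15
Leg 2 (031°, 31.9 nmi): east 31.9 sin 31° = 16.43, north 31.9 cos 31° = 27.34
Summing: 17.31 nmi east, 20.20 nmi north → (17.31, 20.20).

(17.31, 20.20)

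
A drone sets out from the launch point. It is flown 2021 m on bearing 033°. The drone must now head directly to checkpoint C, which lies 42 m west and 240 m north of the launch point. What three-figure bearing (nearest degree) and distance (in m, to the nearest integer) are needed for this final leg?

218°, 1850 m

Leg 1 (033°, 2021 m): east 2021 sin 33° = 1100.72, north 2021 cos 33° = 1694.95
Current position: (1100.72, 1694.95). Target: (-42, 240). Remaining: Δeast = -1142.72, Δnorth = -1454.95.
Bearing = atan2(-1142.72, -1454.95) mod 360° = 218.15°; distance = √((-1142.72)² + (-1454.95)²) = 1850.051 m.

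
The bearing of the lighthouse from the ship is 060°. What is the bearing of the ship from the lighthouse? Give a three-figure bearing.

240°

Back-bearing = 060° + 180° = 240°.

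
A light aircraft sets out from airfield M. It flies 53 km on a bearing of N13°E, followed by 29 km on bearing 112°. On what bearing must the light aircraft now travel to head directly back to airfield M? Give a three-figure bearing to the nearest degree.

Leg 1 (N13°E, 53 km): east 53 sin 13° = 11.92, north 53 cos 13° = 51.64
Leg 2 (112°, 29 km): east 29 sin 112° = 26.89, north 29 cos 112° = -10.86
Net displacement: 38.81 east, 40.78 north. Direction back to start is (-38.81, -40.78): bearing = atan2(-38.81, -40.78) mod 360° = 223.58° ≈ 224°.

224°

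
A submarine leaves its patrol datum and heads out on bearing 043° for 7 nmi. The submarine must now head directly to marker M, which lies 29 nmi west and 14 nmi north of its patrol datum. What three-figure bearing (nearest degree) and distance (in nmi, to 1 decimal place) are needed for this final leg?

285°, 34.9 nmi

Leg 1 (043°, 7 nmi): east 7 sin 43° = 4.77, north 7 cos 43° = 5.12
Current position: (4.77, 5.12). Target: (-29, 14). Remaining: Δeast = -33.77, Δnorth = 8.88.
Bearing = atan2(-33.77, 8.88) mod 360° = 284.73°; distance = √((-33.77)² + (8.88)²) = 34.922 nmi.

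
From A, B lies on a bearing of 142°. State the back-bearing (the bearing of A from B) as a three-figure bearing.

322°

Back-bearing = 142° + 180° = 322°.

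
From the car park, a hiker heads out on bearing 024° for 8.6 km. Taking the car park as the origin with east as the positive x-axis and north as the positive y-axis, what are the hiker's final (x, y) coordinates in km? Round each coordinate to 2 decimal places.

(3.50, 7.86)

Leg 1 (024°, 8.6 km): east 8.6 sin 24° = 3.50, north 8.6 cos 24° = 7.86
Summing: 3.50 km east, 7.86 km north → (3.50, 7.86).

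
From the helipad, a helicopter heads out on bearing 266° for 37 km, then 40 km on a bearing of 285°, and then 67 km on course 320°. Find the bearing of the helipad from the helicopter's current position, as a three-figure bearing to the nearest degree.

Leg 1 (266°, 37 km): east 37 sin 266° = -36.91, north 37 cos 266° = -2.58
Leg 2 (285°, 40 km): east 40 sin 285° = -38.64, north 40 cos 285° = 10.35
Leg 3 (320°, 67 km): east 67 sin 320° = -43.07, north 67 cos 320° = 51.32
Net displacement: -118.61 east, 59.10 north. Direction back to start is (118.61, -59.10): bearing = atan2(118.61, -59.10) mod 360° = 116.48° ≈ 116°.

116°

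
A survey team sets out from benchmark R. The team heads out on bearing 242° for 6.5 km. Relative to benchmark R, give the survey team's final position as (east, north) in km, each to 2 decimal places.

(-5.74, -3.05)

Leg 1 (242°, 6.5 km): east 6.5 sin 242° = -5.74, north 6.5 cos 242° = -3.05
Summing: -5.74 km east, -3.05 km north → (-5.74, -3.05).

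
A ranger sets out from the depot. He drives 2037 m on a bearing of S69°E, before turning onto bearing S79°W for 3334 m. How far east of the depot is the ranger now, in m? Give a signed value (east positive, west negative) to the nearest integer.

-1371 m

Leg 1 (S69°E, 2037 m): east 2037 sin 111° = 1901.70, north 2037 cos 111° = -730.00
Leg 2 (S79°W, 3334 m): east 3334 sin 259° = -3272.75, north 3334 cos 259° = -636.16
Net east component: -1371.04 m.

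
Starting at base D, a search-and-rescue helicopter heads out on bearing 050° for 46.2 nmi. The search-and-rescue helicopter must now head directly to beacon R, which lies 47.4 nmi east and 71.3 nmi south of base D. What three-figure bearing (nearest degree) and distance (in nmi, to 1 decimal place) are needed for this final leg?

Leg 1 (050°, 46.2 nmi): east 46.2 sin 50° = 35.39, north 46.2 cos 50° = 29.70
Current position: (35.39, 29.70). Target: (47.4, -71.3). Remaining: Δeast = 12.01, Δnorth = -101.00.
Bearing = atan2(12.01, -101.00) mod 360° = 173.22°; distance = √((12.01)² + (-101.00)²) = 101.708 nmi.

173°, 101.7 nmi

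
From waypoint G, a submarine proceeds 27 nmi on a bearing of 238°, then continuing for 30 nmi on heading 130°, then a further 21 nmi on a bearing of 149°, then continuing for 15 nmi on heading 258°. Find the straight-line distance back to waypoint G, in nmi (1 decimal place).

Leg 1 (238°, 27 nmi): east 27 sin 238° = -22.90, north 27 cos 238° = -14.31
Leg 2 (130°, 30 nmi): east 30 sin 130° = 22.98, north 30 cos 130° = -19.28
Leg 3 (149°, 21 nmi): east 21 sin 149° = 10.82, north 21 cos 149° = -18.00
Leg 4 (258°, 15 nmi): east 15 sin 258° = -14.67, north 15 cos 258° = -3.12
Net: -3.77 east, -54.71 north. Distance = √((-3.77)² + (-54.71)²) = 54.841 nmi.

54.8 nmi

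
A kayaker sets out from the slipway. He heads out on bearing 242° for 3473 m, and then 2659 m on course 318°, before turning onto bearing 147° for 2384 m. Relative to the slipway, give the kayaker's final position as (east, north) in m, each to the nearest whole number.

Leg 1 (242°, 3473 m): east 3473 sin 242° = -3066.48, north 3473 cos 242° = -1630.47
Leg 2 (318°, 2659 m): east 2659 sin 318° = -1779.22, north 2659 cos 318° = 1976.02
Leg 3 (147°, 2384 m): east 2384 sin 147° = 1298.42, north 2384 cos 147° = -1999.39
Summing: -3547.28 m east, -1653.84 m north → (-3547, -1654).

(-3547, -1654)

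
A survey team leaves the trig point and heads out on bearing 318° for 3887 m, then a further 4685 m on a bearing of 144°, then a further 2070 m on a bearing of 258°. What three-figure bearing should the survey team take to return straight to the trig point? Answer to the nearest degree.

Leg 1 (318°, 3887 m): east 3887 sin 318° = -2600.91, north 3887 cos 318° = 2888.60
Leg 2 (144°, 4685 m): east 4685 sin 144° = 2753.77, north 4685 cos 144° = -3790.24
Leg 3 (258°, 2070 m): east 2070 sin 258° = -2024.77, north 2070 cos 258° = -430.38
Net displacement: -1871.90 east, -1332.02 north. Direction back to start is (1871.90, 1332.02): bearing = atan2(1871.90, 1332.02) mod 360° = 54.56° ≈ 055°.

055°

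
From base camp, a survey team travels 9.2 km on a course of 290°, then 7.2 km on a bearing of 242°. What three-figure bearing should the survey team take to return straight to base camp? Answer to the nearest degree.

089°

Leg 1 (290°, 9.2 km): east 9.2 sin 290° = -8.65, north 9.2 cos 290° = 3.15
Leg 2 (242°, 7.2 km): east 7.2 sin 242° = -6.36, north 7.2 cos 242° = -3.38
Net displacement: -15.00 east, -0.23 north. Direction back to start is (15.00, 0.23): bearing = atan2(15.00, 0.23) mod 360° = 89.11° ≈ 089°.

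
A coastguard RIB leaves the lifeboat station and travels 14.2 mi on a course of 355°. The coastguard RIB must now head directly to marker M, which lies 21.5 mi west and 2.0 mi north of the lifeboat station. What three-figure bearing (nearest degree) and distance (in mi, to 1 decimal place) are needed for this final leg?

239°, 23.6 mi

Leg 1 (355°, 14.2 mi): east 14.2 sin 355° = -1.24, north 14.2 cos 355° = 14.15
Current position: (-1.24, 14.15). Target: (-21.5, 2.0). Remaining: Δeast = -20.26, Δnorth = -12.15.
Bearing = atan2(-20.26, -12.15) mod 360° = 239.06°; distance = √((-20.26)² + (-12.15)²) = 23.624 mi.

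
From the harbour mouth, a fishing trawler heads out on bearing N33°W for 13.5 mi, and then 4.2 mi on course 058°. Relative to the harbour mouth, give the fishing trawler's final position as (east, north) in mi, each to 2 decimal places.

(-3.79, 13.55)

Leg 1 (N33°W, 13.5 mi): east 13.5 sin 327° = -7.35, north 13.5 cos 327° = 11.32
Leg 2 (058°, 4.2 mi): east 4.2 sin 58° = 3.56, north 4.2 cos 58° = 2.23
Summing: -3.79 mi east, 13.55 mi north → (-3.79, 13.55).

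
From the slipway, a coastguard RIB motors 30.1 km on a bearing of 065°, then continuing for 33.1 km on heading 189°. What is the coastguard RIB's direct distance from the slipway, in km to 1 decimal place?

Leg 1 (065°, 30.1 km): east 30.1 sin 65° = 27.28, north 30.1 cos 65° = 12.72
Leg 2 (189°, 33.1 km): east 33.1 sin 189° = -5.18, north 33.1 cos 189° = -32.69
Net: 22.10 east, -19.97 north. Distance = √((22.10)² + (-19.97)²) = 29.789 km.

29.8 km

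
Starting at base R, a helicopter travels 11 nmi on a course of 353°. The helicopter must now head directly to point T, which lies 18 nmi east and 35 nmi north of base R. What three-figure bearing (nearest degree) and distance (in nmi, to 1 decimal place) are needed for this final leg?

039°, 30.9 nmi

Leg 1 (353°, 11 nmi): east 11 sin 353° = -1.34, north 11 cos 353° = 10.92
Current position: (-1.34, 10.92). Target: (18, 35). Remaining: Δeast = 19.34, Δnorth = 24.08.
Bearing = atan2(19.34, 24.08) mod 360° = 38.77°; distance = √((19.34)² + (24.08)²) = 30.887 nmi.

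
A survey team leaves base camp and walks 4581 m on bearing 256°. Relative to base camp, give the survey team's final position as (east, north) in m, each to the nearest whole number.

Leg 1 (256°, 4581 m): east 4581 sin 256° = -4444.92, north 4581 cos 256° = -1108.24
Summing: -4444.92 m east, -1108.24 m north → (-4445, -1108).

(-4445, -1108)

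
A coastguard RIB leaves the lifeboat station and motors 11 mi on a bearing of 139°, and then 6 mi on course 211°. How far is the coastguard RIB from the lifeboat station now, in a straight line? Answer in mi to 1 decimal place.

14.1 mi

Leg 1 (139°, 11 mi): east 11 sin 139° = 7.22, north 11 cos 139° = -8.30
Leg 2 (211°, 6 mi): east 6 sin 211° = -3.09, north 6 cos 211° = -5.14
Net: 4.13 east, -13.44 north. Distance = √((4.13)² + (-13.44)²) = 14.064 mi.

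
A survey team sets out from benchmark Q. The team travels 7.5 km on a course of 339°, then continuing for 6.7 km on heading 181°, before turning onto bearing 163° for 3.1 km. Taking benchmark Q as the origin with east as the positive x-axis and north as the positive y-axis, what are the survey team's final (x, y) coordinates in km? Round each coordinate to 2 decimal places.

(-1.90, -2.66)

Leg 1 (339°, 7.5 km): east 7.5 sin 339° = -2.69, north 7.5 cos 339° = 7.00
Leg 2 (181°, 6.7 km): east 6.7 sin 181° = -0.12, north 6.7 cos 181° = -6.70
Leg 3 (163°, 3.1 km): east 3.1 sin 163° = 0.91, north 3.1 cos 163° = -2.96
Summing: -1.90 km east, -2.66 km north → (-1.90, -2.66).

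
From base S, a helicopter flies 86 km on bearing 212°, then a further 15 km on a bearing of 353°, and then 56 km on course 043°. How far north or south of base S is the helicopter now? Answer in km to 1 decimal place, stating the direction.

Leg 1 (212°, 86 km): east 86 sin 212° = -45.57, north 86 cos 212° = -72.93
Leg 2 (353°, 15 km): east 15 sin 353° = -1.83, north 15 cos 353° = 14.89
Leg 3 (043°, 56 km): east 56 sin 43° = 38.19, north 56 cos 43° = 40.96
Net north component: -17.09 km.

17.1 km south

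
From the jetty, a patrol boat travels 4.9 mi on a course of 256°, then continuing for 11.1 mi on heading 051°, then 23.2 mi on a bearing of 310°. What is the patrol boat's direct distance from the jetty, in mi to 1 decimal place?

Leg 1 (256°, 4.9 mi): east 4.9 sin 256° = -4.75, north 4.9 cos 256° = -1.19
Leg 2 (051°, 11.1 mi): east 11.1 sin 51° = 8.63, north 11.1 cos 51° = 6.99
Leg 3 (310°, 23.2 mi): east 23.2 sin 310° = -17.77, north 23.2 cos 310° = 14.91
Net: -13.90 east, 20.71 north. Distance = √((-13.90)² + (20.71)²) = 24.945 mi.

24.9 mi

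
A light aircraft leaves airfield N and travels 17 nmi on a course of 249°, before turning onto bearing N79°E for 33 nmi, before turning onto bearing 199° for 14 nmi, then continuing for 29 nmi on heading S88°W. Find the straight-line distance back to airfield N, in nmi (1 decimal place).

22.1 nmi

Leg 1 (249°, 17 nmi): east 17 sin 249° = -15.87, north 17 cos 249° = -6.09
Leg 2 (N79°E, 33 nmi): east 33 sin 79° = 32.39, north 33 cos 79° = 6.30
Leg 3 (199°, 14 nmi): east 14 sin 199° = -4.56, north 14 cos 199° = -13.24
Leg 4 (S88°W, 29 nmi): east 29 sin 268° = -28.98, north 29 cos 268° = -1.01
Net: -17.02 east, -14.04 north. Distance = √((-17.02)² + (-14.04)²) = 22.065 nmi.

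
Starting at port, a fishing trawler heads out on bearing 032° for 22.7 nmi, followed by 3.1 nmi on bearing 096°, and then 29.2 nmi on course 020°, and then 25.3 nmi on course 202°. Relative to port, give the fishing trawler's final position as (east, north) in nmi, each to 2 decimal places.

(15.62, 22.91)

Leg 1 (032°, 22.7 nmi): east 22.7 sin 32° = 12.03, north 22.7 cos 32° = 19.25
Leg 2 (096°, 3.1 nmi): east 3.1 sin 96° = 3.08, north 3.1 cos 96° = -0.32
Leg 3 (020°, 29.2 nmi): east 29.2 sin 20° = 9.99, north 29.2 cos 20° = 27.44
Leg 4 (202°, 25.3 nmi): east 25.3 sin 202° = -9.48, north 25.3 cos 202° = -23.46
Summing: 15.62 nmi east, 22.91 nmi north → (15.62, 22.91).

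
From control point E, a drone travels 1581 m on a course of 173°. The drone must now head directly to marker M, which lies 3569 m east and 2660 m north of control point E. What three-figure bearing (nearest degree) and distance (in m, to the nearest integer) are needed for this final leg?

039°, 5412 m

Leg 1 (173°, 1581 m): east 1581 sin 173° = 192.68, north 1581 cos 173° = -1569.22
Current position: (192.68, -1569.22). Target: (3569, 2660). Remaining: Δeast = 3376.32, Δnorth = 4229.22.
Bearing = atan2(3376.32, 4229.22) mod 360° = 38.60°; distance = √((3376.32)² + (4229.22)²) = 5411.638 m.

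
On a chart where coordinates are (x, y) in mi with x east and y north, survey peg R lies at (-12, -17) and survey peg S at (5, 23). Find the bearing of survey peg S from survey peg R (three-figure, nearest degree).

Δeast = 5 − -12 = 17.00; Δnorth = 23 − -17 = 40.00.
Bearing = atan2(Δeast, Δnorth) mod 360° = 23.03° ≈ 023°.

023°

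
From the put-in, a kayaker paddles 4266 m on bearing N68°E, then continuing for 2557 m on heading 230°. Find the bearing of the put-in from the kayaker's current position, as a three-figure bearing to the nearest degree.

271°

Leg 1 (N68°E, 4266 m): east 4266 sin 68° = 3955.37, north 4266 cos 68° = 1598.07
Leg 2 (230°, 2557 m): east 2557 sin 230° = -1958.78, north 2557 cos 230° = -1643.61
Net displacement: 1996.59 east, -45.54 north. Direction back to start is (-1996.59, 45.54): bearing = atan2(-1996.59, 45.54) mod 360° = 271.31° ≈ 271°.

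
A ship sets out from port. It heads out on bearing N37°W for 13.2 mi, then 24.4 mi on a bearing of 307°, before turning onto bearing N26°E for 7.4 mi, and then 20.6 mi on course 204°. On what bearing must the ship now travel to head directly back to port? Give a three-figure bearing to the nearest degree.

Leg 1 (N37°W, 13.2 mi): east 13.2 sin 323° = -7.94, north 13.2 cos 323° = 10.54
Leg 2 (307°, 24.4 mi): east 24.4 sin 307° = -19.49, north 24.4 cos 307° = 14.68
Leg 3 (N26°E, 7.4 mi): east 7.4 sin 26° = 3.24, north 7.4 cos 26° = 6.65
Leg 4 (204°, 20.6 mi): east 20.6 sin 204° = -8.38, north 20.6 cos 204° = -18.82
Net displacement: -32.57 east, 13.06 north. Direction back to start is (32.57, -13.06): bearing = atan2(32.57, -13.06) mod 360° = 111.85° ≈ 112°.

112°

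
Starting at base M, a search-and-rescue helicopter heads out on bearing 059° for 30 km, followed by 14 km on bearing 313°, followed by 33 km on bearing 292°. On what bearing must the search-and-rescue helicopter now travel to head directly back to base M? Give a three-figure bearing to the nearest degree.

Leg 1 (059°, 30 km): east 30 sin 59° = 25.72, north 30 cos 59° = 15.45
Leg 2 (313°, 14 km): east 14 sin 313° = -10.24, north 14 cos 313° = 9.55
Leg 3 (292°, 33 km): east 33 sin 292° = -30.60, north 33 cos 292° = 12.36
Net displacement: -15.12 east, 37.36 north. Direction back to start is (15.12, -37.36): bearing = atan2(15.12, -37.36) mod 360° = 157.97° ≈ 158°.

158°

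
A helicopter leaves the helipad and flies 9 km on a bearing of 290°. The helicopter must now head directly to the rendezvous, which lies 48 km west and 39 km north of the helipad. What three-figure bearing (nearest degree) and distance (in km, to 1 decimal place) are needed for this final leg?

312°, 53.4 km

Leg 1 (290°, 9 km): east 9 sin 290° = -8.46, north 9 cos 290° = 3.08
Current position: (-8.46, 3.08). Target: (-48, 39). Remaining: Δeast = -39.54, Δnorth = 35.92.
Bearing = atan2(-39.54, 35.92) mod 360° = 312.25°; distance = √((-39.54)² + (35.92)²) = 53.423 km.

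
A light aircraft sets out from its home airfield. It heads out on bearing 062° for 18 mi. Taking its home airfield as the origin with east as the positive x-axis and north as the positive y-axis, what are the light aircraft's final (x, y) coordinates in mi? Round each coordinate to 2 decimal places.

(15.89, 8.45)

Leg 1 (062°, 18 mi): east 18 sin 62° = 15.89, north 18 cos 62° = 8.45
Summing: 15.89 mi east, 8.45 mi north → (15.89, 8.45).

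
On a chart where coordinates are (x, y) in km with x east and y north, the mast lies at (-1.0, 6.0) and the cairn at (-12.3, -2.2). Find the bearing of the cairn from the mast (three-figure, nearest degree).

Δeast = -12.3 − -1.0 = -11.30; Δnorth = -2.2 − 6.0 = -8.20.
Bearing = atan2(Δeast, Δnorth) mod 360° = 234.03° ≈ 234°.

234°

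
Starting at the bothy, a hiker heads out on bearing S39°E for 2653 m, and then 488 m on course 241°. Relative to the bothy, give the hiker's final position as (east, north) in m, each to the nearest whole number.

(1243, -2298)

Leg 1 (S39°E, 2653 m): east 2653 sin 141° = 1669.59, north 2653 cos 141° = -2061.77
Leg 2 (241°, 488 m): east 488 sin 241° = -426.81, north 488 cos 241° = -236.59
Summing: 1242.77 m east, -2298.36 m north → (1243, -2298).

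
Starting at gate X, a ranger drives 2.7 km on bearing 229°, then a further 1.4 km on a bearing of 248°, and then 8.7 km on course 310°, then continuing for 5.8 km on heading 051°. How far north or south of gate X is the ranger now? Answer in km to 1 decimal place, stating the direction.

6.9 km north

Leg 1 (229°, 2.7 km): east 2.7 sin 229° = -2.04, north 2.7 cos 229° = -1.77
Leg 2 (248°, 1.4 km): east 1.4 sin 248° = -1.30, north 1.4 cos 248° = -0.52
Leg 3 (310°, 8.7 km): east 8.7 sin 310° = -6.66, north 8.7 cos 310° = 5.59
Leg 4 (051°, 5.8 km): east 5.8 sin 51° = 4.51, north 5.8 cos 51° = 3.65
Net north component: 6.95 km.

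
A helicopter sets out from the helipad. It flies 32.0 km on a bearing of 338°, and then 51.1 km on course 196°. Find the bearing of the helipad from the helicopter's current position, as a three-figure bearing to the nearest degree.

Leg 1 (338°, 32.0 km): east 32.0 sin 338° = -11.99, north 32.0 cos 338° = 29.67
Leg 2 (196°, 51.1 km): east 51.1 sin 196° = -14.09, north 51.1 cos 196° = -49.12
Net displacement: -26.07 east, -19.45 north. Direction back to start is (26.07, 19.45): bearing = atan2(26.07, 19.45) mod 360° = 53.28° ≈ 053°.

053°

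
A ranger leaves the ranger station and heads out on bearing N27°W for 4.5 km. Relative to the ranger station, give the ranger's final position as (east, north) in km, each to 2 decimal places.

Leg 1 (N27°W, 4.5 km): east 4.5 sin 333° = -2.04, north 4.5 cos 333° = 4.01
Summing: -2.04 km east, 4.01 km north → (-2.04, 4.01).

(-2.04, 4.01)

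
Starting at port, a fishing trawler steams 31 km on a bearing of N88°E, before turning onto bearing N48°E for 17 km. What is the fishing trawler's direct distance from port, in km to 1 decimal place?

45.4 km

Leg 1 (N88°E, 31 km): east 31 sin 88° = 30.98, north 31 cos 88° = 1.08
Leg 2 (N48°E, 17 km): east 17 sin 48° = 12.63, north 17 cos 48° = 11.38
Net: 43.61 east, 12.46 north. Distance = √((43.61)² + (12.46)²) = 45.359 km.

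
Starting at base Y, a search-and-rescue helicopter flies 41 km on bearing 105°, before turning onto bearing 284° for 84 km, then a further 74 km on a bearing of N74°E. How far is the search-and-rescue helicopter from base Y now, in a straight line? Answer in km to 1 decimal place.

Leg 1 (105°, 41 km): east 41 sin 105° = 39.60, north 41 cos 105° = -10.61
Leg 2 (284°, 84 km): east 84 sin 284° = -81.50, north 84 cos 284° = 20.32
Leg 3 (N74°E, 74 km): east 74 sin 74° = 71.13, north 74 cos 74° = 20.40
Net: 29.23 east, 30.11 north. Distance = √((29.23)² + (30.11)²) = 41.963 km.

42.0 km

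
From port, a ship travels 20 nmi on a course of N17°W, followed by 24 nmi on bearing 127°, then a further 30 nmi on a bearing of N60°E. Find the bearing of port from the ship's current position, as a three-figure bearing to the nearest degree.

Leg 1 (N17°W, 20 nmi): east 20 sin 343° = -5.85, north 20 cos 343° = 19.13
Leg 2 (127°, 24 nmi): east 24 sin 127° = 19.17, north 24 cos 127° = -14.44
Leg 3 (N60°E, 30 nmi): east 30 sin 60° = 25.98, north 30 cos 60° = 15.00
Net displacement: 39.30 east, 19.68 north. Direction back to start is (-39.30, -19.68): bearing = atan2(-39.30, -19.68) mod 360° = 243.40° ≈ 243°.

243°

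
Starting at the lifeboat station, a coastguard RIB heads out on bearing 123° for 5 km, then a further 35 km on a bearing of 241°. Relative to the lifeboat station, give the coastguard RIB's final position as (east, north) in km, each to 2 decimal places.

(-26.42, -19.69)

Leg 1 (123°, 5 km): east 5 sin 123° = 4.19, north 5 cos 123° = -2.72
Leg 2 (241°, 35 km): east 35 sin 241° = -30.61, north 35 cos 241° = -16.97
Summing: -26.42 km east, -19.69 km north → (-26.42, -19.69).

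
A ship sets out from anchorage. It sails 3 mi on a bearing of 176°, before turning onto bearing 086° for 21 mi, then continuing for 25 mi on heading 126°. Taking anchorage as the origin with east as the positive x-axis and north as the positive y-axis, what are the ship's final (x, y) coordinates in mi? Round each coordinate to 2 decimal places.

Leg 1 (176°, 3 mi): east 3 sin 176° = 0.21, north 3 cos 176° = -2.99
Leg 2 (086°, 21 mi): east 21 sin 86° = 20.95, north 21 cos 86° = 1.46
Leg 3 (126°, 25 mi): east 25 sin 126° = 20.23, north 25 cos 126° = -14.69
Summing: 41.38 mi east, -16.22 mi north → (41.38, -16.22).

(41.38, -16.22)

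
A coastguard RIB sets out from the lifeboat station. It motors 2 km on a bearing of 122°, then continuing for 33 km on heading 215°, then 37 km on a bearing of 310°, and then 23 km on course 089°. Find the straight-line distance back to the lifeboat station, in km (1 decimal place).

Leg 1 (122°, 2 km): east 2 sin 122° = 1.70, north 2 cos 122° = -1.06
Leg 2 (215°, 33 km): east 33 sin 215° = -18.93, north 33 cos 215° = -27.03
Leg 3 (310°, 37 km): east 37 sin 310° = -28.34, north 37 cos 310° = 23.78
Leg 4 (089°, 23 km): east 23 sin 89° = 23.00, north 23 cos 89° = 0.40
Net: -22.58 east, -3.91 north. Distance = √((-22.58)² + (-3.91)²) = 22.915 km.

22.9 km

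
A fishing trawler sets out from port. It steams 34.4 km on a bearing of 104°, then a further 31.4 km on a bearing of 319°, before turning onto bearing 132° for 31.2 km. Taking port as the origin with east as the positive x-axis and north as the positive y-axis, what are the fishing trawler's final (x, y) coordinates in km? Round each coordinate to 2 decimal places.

Leg 1 (104°, 34.4 km): east 34.4 sin 104° = 33.38, north 34.4 cos 104° = -8.32
Leg 2 (319°, 31.4 km): east 31.4 sin 319° = -20.60, north 31.4 cos 319° = 23.70
Leg 3 (132°, 31.2 km): east 31.2 sin 132° = 23.19, north 31.2 cos 132° = -20.88
Summing: 35.96 km east, -5.50 km north → (35.96, -5.50).

(35.96, -5.50)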